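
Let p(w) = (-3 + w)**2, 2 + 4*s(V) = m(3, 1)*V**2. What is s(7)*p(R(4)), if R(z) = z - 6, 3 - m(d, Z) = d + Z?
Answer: -1275/4 ≈ -318.75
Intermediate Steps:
m(d, Z) = 3 - Z - d (m(d, Z) = 3 - (d + Z) = 3 - (Z + d) = 3 + (-Z - d) = 3 - Z - d)
R(z) = -6 + z
s(V) = -1/2 - V**2/4 (s(V) = -1/2 + ((3 - 1*1 - 1*3)*V**2)/4 = -1/2 + ((3 - 1 - 3)*V**2)/4 = -1/2 + (-V**2)/4 = -1/2 - V**2/4)
s(7)*p(R(4)) = (-1/2 - 1/4*7**2)*(-3 + (-6 + 4))**2 = (-1/2 - 1/4*49)*(-3 - 2)**2 = (-1/2 - 49/4)*(-5)**2 = -51/4*25 = -1275/4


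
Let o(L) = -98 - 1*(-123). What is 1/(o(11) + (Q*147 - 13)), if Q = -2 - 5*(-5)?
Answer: 1/3393 ≈ 0.00029472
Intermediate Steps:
o(L) = 25 (o(L) = -98 + 123 = 25)
Q = 23 (Q = -2 + 25 = 23)
1/(o(11) + (Q*147 - 13)) = 1/(25 + (23*147 - 13)) = 1/(25 + (3381 - 13)) = 1/(25 + 3368) = 1/3393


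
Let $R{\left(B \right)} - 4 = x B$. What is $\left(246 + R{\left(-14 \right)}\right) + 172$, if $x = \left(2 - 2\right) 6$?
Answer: $422$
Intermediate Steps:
$x = 0$ ($x = 0 \cdot 6 = 0$)
$R{\left(B \right)} = 4$ ($R{\left(B \right)} = 4 + 0 B = 4 + 0 = 4$)
$\left(246 + R{\left(-14 \right)}\right) + 172 = \left(246 + 4\right) + 172 = 250 + 172 = 422$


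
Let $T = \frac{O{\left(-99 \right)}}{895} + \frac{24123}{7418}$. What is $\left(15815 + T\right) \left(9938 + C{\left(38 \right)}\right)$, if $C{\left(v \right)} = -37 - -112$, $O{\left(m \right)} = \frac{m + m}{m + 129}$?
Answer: $\frac{5257779528085453}{33195550} \approx 1.5839 \cdot 10^{8}$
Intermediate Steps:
$O{\left(m \right)} = \frac{2 m}{129 + m}$
$T = \frac{107705631}{33195550}$ ($T = \frac{2 \left(-99\right) \frac{1}{129 - 99}}{895} + \frac{24123}{7418} = 2 \left(-99\right) \frac{1}{30} \cdot \frac{1}{895} + 24123 \cdot \frac{1}{7418} = 2 \left(-99\right) \frac{1}{30} \cdot \frac{1}{895} + \frac{24123}{7418} = \left(- \frac{33}{5}\right) \frac{1}{895} + \frac{24123}{7418} = - \frac{33}{4475} + \frac{24123}{7418} = \frac{107705631}{33195550} \approx 3.2446$)
$C{\left(v \right)} = 75$ ($C{\left(v \right)} = -37 + 112 = 75$)
$\left(15815 + T\right) \left(9938 + C{\left(38 \right)}\right) = \left(15815 + \frac{107705631}{33195550}\right) \left(9938 + 75\right) = \frac{525095328881}{33195550} \cdot 10013 = \frac{5257779528085453}{33195550}$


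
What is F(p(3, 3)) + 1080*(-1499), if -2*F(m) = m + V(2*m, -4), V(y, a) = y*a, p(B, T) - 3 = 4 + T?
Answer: -1618885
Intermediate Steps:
p(B, T) = 7 + T (p(B, T) = 3 + (4 + T) = 7 + T)
V(y, a) = a*y
F(m) = 7*m/2 (F(m) = -(m - 8*m)/2 = -(-7)*m/2 = 7*m/2)
F(p(3, 3)) + 1080*(-1499) = 7*(7 + 3)/2 + 1080*(-1499) = (7/2)*10 - 1618920 = 35 - 1618920 = -1618885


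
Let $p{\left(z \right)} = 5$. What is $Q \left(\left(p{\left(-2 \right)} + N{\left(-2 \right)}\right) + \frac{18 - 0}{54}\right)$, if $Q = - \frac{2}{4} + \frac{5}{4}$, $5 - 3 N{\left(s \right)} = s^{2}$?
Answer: $\frac{17}{4} \approx 4.25$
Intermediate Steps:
$N{\left(s \right)} = \frac{5}{3} - \frac{s^{2}}{3}$
$Q = \frac{3}{4}$ ($Q = \left(-2\right) \frac{1}{4} + 5 \cdot \frac{1}{4} = - \frac{1}{2} + \frac{5}{4} = \frac{3}{4} \approx 0.75$)
$Q \left(\left(p{\left(-2 \right)} + N{\left(-2 \right)}\right) + \frac{18 - 0}{54}\right) = \frac{3 \left(\left(5 + \left(\frac{5}{3} - \frac{\left(-2\right)^{2}}{3}\right)\right) + \frac{18 - 0}{54}\right)}{4} = \frac{3 \left(\left(5 + \left(\frac{5}{3} - \frac{4}{3}\right)\right) + \left(18 + 0\right) \frac{1}{54}\right)}{4} = \frac{3 \left(\left(5 + \left(\frac{5}{3} - \frac{4}{3}\right)\right) + 18 \cdot \frac{1}{54}\right)}{4} = \frac{3 \left(\left(5 + \frac{1}{3}\right) + \frac{1}{3}\right)}{4} = \frac{3 \left(\frac{16}{3} + \frac{1}{3}\right)}{4} = \frac{3}{4} \cdot \frac{17}{3} = \frac{17}{4}$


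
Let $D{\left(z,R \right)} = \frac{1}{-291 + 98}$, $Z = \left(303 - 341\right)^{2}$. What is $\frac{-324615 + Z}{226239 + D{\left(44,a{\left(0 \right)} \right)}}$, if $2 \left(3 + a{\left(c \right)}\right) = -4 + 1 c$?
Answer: $- \frac{62372003}{43664126} \approx -1.4284$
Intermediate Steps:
$a{\left(c \right)} = -5 + \frac{c}{2}$ ($a{\left(c \right)} = -3 + \frac{-4 + 1 c}{2} = -3 + \frac{-4 + c}{2} = -3 + \left(-2 + \frac{c}{2}\right) = -5 + \frac{c}{2}$)
$Z = 1444$ ($Z = \left(-38\right)^{2} = 1444$)
$D{\left(z,R \right)} = - \frac{1}{193}$ ($D{\left(z,R \right)} = \frac{1}{-193} = - \frac{1}{193}$)
$\frac{-324615 + Z}{226239 + D{\left(44,a{\left(0 \right)} \right)}} = \frac{-324615 + 1444}{226239 - \frac{1}{193}} = - \frac{323171}{\frac{43664126}{193}} = \left(-323171\right) \frac{193}{43664126} = - \frac{62372003}{43664126}$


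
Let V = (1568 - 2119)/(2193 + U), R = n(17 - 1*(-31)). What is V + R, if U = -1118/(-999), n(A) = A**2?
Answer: 5049644751/2191925 ≈ 2303.8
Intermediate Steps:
U = 1118/999 (U = -1118*(-1/999) = 1118/999 ≈ 1.1191)
R = 2304 (R = (17 - 1*(-31))**2 = (17 + 31)**2 = 48**2 = 2304)
V = -550449/2191925 (V = (1568 - 2119)/(2193 + 1118/999) = -551/2191925/999 = -551*999/2191925 = -550449/2191925 ≈ -0.25113)
V + R = -550449/2191925 + 2304 = 5049644751/2191925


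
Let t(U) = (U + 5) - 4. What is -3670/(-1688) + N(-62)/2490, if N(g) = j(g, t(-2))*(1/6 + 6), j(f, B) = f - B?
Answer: 3188749/1576170 ≈ 2.0231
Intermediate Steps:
t(U) = 1 + U (t(U) = (5 + U) - 4 = 1 + U)
N(g) = 37/6 + 37*g/6 (N(g) = (g - (1 - 2))*(1/6 + 6) = (g - 1*(-1))*(⅙ + 6) = (g + 1)*(37/6) = (1 + g)*(37/6) = 37/6 + 37*g/6)
-3670/(-1688) + N(-62)/2490 = -3670/(-1688) + (37/6 + (37/6)*(-62))/2490 = -3670*(-1/1688) + (37/6 - 1147/3)*(1/2490) = 1835/844 - 2257/6*1/2490 = 1835/844 - 2257/14940 = 3188749/1576170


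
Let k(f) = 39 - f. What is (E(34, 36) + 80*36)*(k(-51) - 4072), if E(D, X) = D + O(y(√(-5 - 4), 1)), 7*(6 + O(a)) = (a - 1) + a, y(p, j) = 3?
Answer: -81077502/7 ≈ -1.1582e+7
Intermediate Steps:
O(a) = -43/7 + 2*a/7 (O(a) = -6 + ((a - 1) + a)/7 = -6 + ((-1 + a) + a)/7 = -6 + (-1 + 2*a)/7 = -6 + (-⅐ + 2*a/7) = -43/7 + 2*a/7)
E(D, X) = -37/7 + D (E(D, X) = D + (-43/7 + (2/7)*3) = D + (-43/7 + 6/7) = D - 37/7 = -37/7 + D)
(E(34, 36) + 80*36)*(k(-51) - 4072) = ((-37/7 + 34) + 80*36)*((39 - 1*(-51)) - 4072) = (201/7 + 2880)*((39 + 51) - 4072) = 20361*(90 - 4072)/7 = (20361/7)*(-3982) = -81077502/7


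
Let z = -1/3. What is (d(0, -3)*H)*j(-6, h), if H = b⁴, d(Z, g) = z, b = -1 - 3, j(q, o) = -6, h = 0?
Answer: 512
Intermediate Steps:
b = -4
z = -⅓ (z = -1*⅓ = -⅓ ≈ -0.33333)
d(Z, g) = -⅓
H = 256 (H = (-4)⁴ = 256)
(d(0, -3)*H)*j(-6, h) = -⅓*256*(-6) = -256/3*(-6) = 512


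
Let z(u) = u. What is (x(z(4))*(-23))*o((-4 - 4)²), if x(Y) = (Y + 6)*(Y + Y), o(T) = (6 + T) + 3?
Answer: -134320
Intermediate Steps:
o(T) = 9 + T
x(Y) = 2*Y*(6 + Y) (x(Y) = (6 + Y)*(2*Y) = 2*Y*(6 + Y))
(x(z(4))*(-23))*o((-4 - 4)²) = ((2*4*(6 + 4))*(-23))*(9 + (-4 - 4)²) = ((2*4*10)*(-23))*(9 + (-8)²) = (80*(-23))*(9 + 64) = -1840*73 = -134320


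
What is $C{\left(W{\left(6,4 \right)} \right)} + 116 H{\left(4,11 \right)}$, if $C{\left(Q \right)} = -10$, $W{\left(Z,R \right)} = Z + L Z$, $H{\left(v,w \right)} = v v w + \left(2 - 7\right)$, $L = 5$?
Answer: $19826$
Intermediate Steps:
$H{\left(v,w \right)} = -5 + w v^{2}$ ($H{\left(v,w \right)} = v^{2} w + \left(2 - 7\right) = w v^{2} - 5 = -5 + w v^{2}$)
$W{\left(Z,R \right)} = 6 Z$ ($W{\left(Z,R \right)} = Z + 5 Z = 6 Z$)
$C{\left(W{\left(6,4 \right)} \right)} + 116 H{\left(4,11 \right)} = -10 + 116 \left(-5 + 11 \cdot 4^{2}\right) = -10 + 116 \left(-5 + 11 \cdot 16\right) = -10 + 116 \left(-5 + 176\right) = -10 + 116 \cdot 171 = -10 + 19836 = 19826$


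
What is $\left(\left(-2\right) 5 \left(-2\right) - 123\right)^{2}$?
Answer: $10609$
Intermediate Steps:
$\left(\left(-2\right) 5 \left(-2\right) - 123\right)^{2} = \left(\left(-10\right) \left(-2\right) - 123\right)^{2} = \left(20 - 123\right)^{2} = \left(-103\right)^{2} = 10609$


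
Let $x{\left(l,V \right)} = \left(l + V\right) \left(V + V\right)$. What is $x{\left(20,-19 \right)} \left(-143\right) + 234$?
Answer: $5668$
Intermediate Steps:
$x{\left(l,V \right)} = 2 V \left(V + l\right)$ ($x{\left(l,V \right)} = \left(V + l\right) 2 V = 2 V \left(V + l\right)$)
$x{\left(20,-19 \right)} \left(-143\right) + 234 = 2 \left(-19\right) \left(-19 + 20\right) \left(-143\right) + 234 = 2 \left(-19\right) 1 \left(-143\right) + 234 = \left(-38\right) \left(-143\right) + 234 = 5434 + 234 = 5668$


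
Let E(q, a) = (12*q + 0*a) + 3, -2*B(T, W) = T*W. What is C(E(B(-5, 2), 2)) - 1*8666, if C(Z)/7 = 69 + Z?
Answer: -7742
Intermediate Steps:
B(T, W) = -T*W/2
E(q, a) = 3 + 12*q (E(q, a) = (12*q + 0) + 3 = 12*q + 3 = 3 + 12*q)
C(Z) = 483 + 7*Z (C(Z) = 7*(69 + Z) = 483 + 7*Z)
C(E(B(-5, 2), 2)) - 1*8666 = (483 + 7*(3 + 12*(-½*(-5)*2))) - 1*8666 = (483 + 7*(3 + 12*5)) - 8666 = (483 + 7*(3 + 60)) - 8666 = (483 + 7*63) - 8666 = (483 + 441) - 8666 = 924 - 8666 = -7742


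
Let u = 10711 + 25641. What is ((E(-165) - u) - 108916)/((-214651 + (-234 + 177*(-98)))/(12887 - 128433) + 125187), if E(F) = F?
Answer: -16804201418/14465089333 ≈ -1.1617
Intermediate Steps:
u = 36352
((E(-165) - u) - 108916)/((-214651 + (-234 + 177*(-98)))/(12887 - 128433) + 125187) = ((-165 - 1*36352) - 108916)/((-214651 + (-234 + 177*(-98)))/(12887 - 128433) + 125187) = ((-165 - 36352) - 108916)/((-214651 + (-234 - 17346))/(-115546) + 125187) = (-36517 - 108916)/((-214651 - 17580)*(-1/115546) + 125187) = -145433/(-232231*(-1/115546) + 125187) = -145433/(232231/115546 + 125187) = -145433/14465089333/115546 = -145433*115546/14465089333 = -16804201418/14465089333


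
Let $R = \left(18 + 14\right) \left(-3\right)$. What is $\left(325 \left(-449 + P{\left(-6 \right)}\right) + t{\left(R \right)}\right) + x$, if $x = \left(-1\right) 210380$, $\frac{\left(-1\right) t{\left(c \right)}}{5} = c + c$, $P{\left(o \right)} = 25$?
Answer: $-347220$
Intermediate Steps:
$R = -96$ ($R = 32 \left(-3\right) = -96$)
$t{\left(c \right)} = - 10 c$ ($t{\left(c \right)} = - 5 \left(c + c\right) = - 5 \cdot 2 c = - 10 c$)
$x = -210380$
$\left(325 \left(-449 + P{\left(-6 \right)}\right) + t{\left(R \right)}\right) + x = \left(325 \left(-449 + 25\right) - -960\right) - 210380 = \left(325 \left(-424\right) + 960\right) - 210380 = \left(-137800 + 960\right) - 210380 = -136840 - 210380 = -347220$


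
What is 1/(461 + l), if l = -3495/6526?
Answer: 6526/3004991 ≈ 0.0021717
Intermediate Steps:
l = -3495/6526 (l = -3495*1/6526 = -3495/6526 ≈ -0.53555)
1/(461 + l) = 1/(461 - 3495/6526) = 1/(3004991/6526) = 6526/3004991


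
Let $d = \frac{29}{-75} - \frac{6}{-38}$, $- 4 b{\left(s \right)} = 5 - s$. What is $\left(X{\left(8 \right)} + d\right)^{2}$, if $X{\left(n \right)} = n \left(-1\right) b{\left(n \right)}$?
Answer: $\frac{78783376}{2030625} \approx 38.798$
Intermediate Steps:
$b{\left(s \right)} = - \frac{5}{4} + \frac{s}{4}$ ($b{\left(s \right)} = - \frac{5 - s}{4} = - \frac{5}{4} + \frac{s}{4}$)
$X{\left(n \right)} = - n \left(- \frac{5}{4} + \frac{n}{4}\right)$ ($X{\left(n \right)} = n \left(-1\right) \left(- \frac{5}{4} + \frac{n}{4}\right) = - n \left(- \frac{5}{4} + \frac{n}{4}\right)$)
$d = - \frac{326}{1425}$ ($d = 29 \left(- \frac{1}{75}\right) - - \frac{3}{19} = - \frac{29}{75} + \frac{3}{19} = - \frac{326}{1425} \approx -0.22877$)
$\left(X{\left(8 \right)} + d\right)^{2} = \left(\frac{1}{4} \cdot 8 \left(5 - 8\right) - \frac{326}{1425}\right)^{2} = \left(\frac{1}{4} \cdot 8 \left(-3\right) - \frac{326}{1425}\right)^{2} = \left(-6 - \frac{326}{1425}\right)^{2} = \left(- \frac{8876}{1425}\right)^{2} = \frac{78783376}{2030625}$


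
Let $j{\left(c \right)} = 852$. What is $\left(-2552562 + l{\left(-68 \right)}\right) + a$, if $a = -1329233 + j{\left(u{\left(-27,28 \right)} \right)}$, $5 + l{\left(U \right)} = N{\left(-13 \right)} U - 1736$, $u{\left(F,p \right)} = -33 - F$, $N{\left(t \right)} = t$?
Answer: $-3881800$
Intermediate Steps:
$l{\left(U \right)} = -1741 - 13 U$ ($l{\left(U \right)} = -5 - \left(1736 + 13 U\right) = -1741 - 13 U$)
$a = -1328381$ ($a = -1329233 + 852 = -1328381$)
$\left(-2552562 + l{\left(-68 \right)}\right) + a = \left(-2552562 - 857\right) - 1328381 = -2553419 - 1328381 = -3881800$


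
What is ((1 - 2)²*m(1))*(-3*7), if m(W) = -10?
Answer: 210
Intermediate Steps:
((1 - 2)²*m(1))*(-3*7) = ((1 - 2)²*(-10))*(-3*7) = ((-1)²*(-10))*(-21) = (1*(-10))*(-21) = -10*(-21) = 210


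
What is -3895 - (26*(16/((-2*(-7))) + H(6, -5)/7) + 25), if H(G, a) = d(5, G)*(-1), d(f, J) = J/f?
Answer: -138084/35 ≈ -3945.3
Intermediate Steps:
H(G, a) = -G/5 (H(G, a) = (G/5)*(-1) = -G/5)
-3895 - (26*(16/((-2*(-7))) + H(6, -5)/7) + 25) = -3895 - (26*(16/((-2*(-7))) - 1/5*6/7) + 25) = -3895 - (26*(16/14 - 6/5*1/7) + 25) = -3895 - (26*(16*(1/14) - 6/35) + 25) = -3895 - (26*(8/7 - 6/35) + 25) = -3895 - (26*(34/35) + 25) = -3895 - (884/35 + 25) = -3895 - 1*1759/35 = -3895 - 1759/35 = -138084/35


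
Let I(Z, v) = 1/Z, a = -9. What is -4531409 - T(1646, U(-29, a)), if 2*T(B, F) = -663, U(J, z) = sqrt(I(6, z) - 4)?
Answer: -9062155/2 ≈ -4.5311e+6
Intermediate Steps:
U(J, z) = I*sqrt(138)/6 (U(J, z) = sqrt(1/6 - 4) = sqrt(-23/6) = I*sqrt(138)/6)
T(B, F) = -663/2 (T(B, F) = (1/2)*(-663) = -663/2)
-4531409 - T(1646, U(-29, a)) = -4531409 - 1*(-663/2) = -4531409 + 663/2 = -9062155/2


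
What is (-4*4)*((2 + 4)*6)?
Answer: -576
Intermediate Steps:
(-4*4)*((2 + 4)*6) = -96*6 = -16*36 = -576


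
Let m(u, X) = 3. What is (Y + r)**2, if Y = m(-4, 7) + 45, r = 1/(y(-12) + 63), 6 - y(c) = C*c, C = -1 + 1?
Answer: 10975969/4761 ≈ 2305.4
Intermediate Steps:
C = 0
y(c) = 6 (y(c) = 6 - 0*c = 6 - 1*0 = 6 + 0 = 6)
r = 1/69 (r = 1/(6 + 63) = 1/69 ≈ 0.014493)
Y = 48 (Y = 3 + 45 = 48)
(Y + r)**2 = (48 + 1/69)**2 = (3313/69)**2 = 10975969/4761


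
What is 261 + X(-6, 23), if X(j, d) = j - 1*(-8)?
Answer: 263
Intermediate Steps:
X(j, d) = 8 + j (X(j, d) = j + 8 = 8 + j)
261 + X(-6, 23) = 261 + (8 - 6) = 261 + 2 = 263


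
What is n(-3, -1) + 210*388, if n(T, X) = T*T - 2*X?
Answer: 81491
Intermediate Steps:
n(T, X) = T² - 2*X
n(-3, -1) + 210*388 = ((-3)² - 2*(-1)) + 210*388 = (9 + 2) + 81480 = 11 + 81480 = 81491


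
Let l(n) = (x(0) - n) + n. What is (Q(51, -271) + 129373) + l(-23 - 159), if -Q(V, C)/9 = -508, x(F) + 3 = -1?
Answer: 133941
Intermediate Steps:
x(F) = -4 (x(F) = -3 - 1 = -4)
Q(V, C) = 4572 (Q(V, C) = -9*(-508) = 4572)
l(n) = -4 (l(n) = (-4 - n) + n = -4)
(Q(51, -271) + 129373) + l(-23 - 159) = (4572 + 129373) - 4 = 133945 - 4 = 133941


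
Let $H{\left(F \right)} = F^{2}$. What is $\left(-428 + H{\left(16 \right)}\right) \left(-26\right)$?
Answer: $4472$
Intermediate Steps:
$\left(-428 + H{\left(16 \right)}\right) \left(-26\right) = \left(-428 + 16^{2}\right) \left(-26\right) = \left(-428 + 256\right) \left(-26\right) = \left(-172\right) \left(-26\right) = 4472$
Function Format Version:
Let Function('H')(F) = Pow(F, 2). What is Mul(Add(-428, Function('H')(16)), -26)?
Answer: 4472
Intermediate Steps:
Mul(Add(-428, Function('H')(16)), -26) = Mul(Add(-428, Pow(16, 2)), -26) = Mul(Add(-428, 256), -26) = Mul(-172, -26) = 4472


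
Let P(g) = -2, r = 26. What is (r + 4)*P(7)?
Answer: -60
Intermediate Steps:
(r + 4)*P(7) = (26 + 4)*(-2) = 30*(-2) = -60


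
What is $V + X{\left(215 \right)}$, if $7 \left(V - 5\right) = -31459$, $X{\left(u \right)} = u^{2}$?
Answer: $\frac{292151}{7} \approx 41736.0$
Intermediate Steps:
$V = - \frac{31424}{7}$ ($V = 5 + \frac{1}{7} \left(-31459\right) = 5 - \frac{31459}{7} = - \frac{31424}{7} \approx -4489.1$)
$V + X{\left(215 \right)} = - \frac{31424}{7} + 215^{2} = - \frac{31424}{7} + 46225 = \frac{292151}{7}$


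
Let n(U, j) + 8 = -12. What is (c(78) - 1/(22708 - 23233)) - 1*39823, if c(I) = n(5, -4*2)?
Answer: -20917574/525 ≈ -39843.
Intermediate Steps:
n(U, j) = -20 (n(U, j) = -8 - 12 = -20)
c(I) = -20
(c(78) - 1/(22708 - 23233)) - 1*39823 = (-20 - 1/(22708 - 23233)) - 1*39823 = (-20 - 1/(-525)) - 39823 = (-20 - 1*(-1/525)) - 39823 = (-20 + 1/525) - 39823 = -10499/525 - 39823 = -20917574/525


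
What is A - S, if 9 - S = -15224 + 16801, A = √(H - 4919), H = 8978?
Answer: 1568 + 3*√451 ≈ 1631.7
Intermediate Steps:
A = 3*√451 (A = √(8978 - 4919) = √4059 = 3*√451 ≈ 63.710)
S = -1568 (S = 9 - (-15224 + 16801) = 9 - 1*1577 = 9 - 1577 = -1568)
A - S = 3*√451 - 1*(-1568) = 3*√451 + 1568 = 1568 + 3*√451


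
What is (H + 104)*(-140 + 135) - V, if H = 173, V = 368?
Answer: -1753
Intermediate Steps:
(H + 104)*(-140 + 135) - V = (173 + 104)*(-140 + 135) - 1*368 = 277*(-5) - 368 = -1385 - 368 = -1753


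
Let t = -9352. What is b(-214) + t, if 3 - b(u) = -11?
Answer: -9338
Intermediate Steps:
b(u) = 14 (b(u) = 3 - 1*(-11) = 3 + 11 = 14)
b(-214) + t = 14 - 9352 = -9338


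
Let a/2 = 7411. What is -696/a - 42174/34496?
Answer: -14752551/11620448 ≈ -1.2695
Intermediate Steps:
a = 14822 (a = 2*7411 = 14822)
-696/a - 42174/34496 = -696/14822 - 42174/34496 = -696*1/14822 - 42174*1/34496 = -348/7411 - 1917/1568 = -14752551/11620448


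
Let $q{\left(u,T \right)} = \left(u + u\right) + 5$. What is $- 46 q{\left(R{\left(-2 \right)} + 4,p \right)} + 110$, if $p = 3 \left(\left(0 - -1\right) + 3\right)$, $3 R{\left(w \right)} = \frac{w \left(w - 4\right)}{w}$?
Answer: $-304$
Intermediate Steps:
$R{\left(w \right)} = - \frac{4}{3} + \frac{w}{3}$ ($R{\left(w \right)} = \frac{w \left(w - 4\right) \frac{1}{w}}{3} = \frac{w \left(-4 + w\right) \frac{1}{w}}{3} = \frac{-4 + w}{3} = - \frac{4}{3} + \frac{w}{3}$)
$p = 12$ ($p = 3 \left(\left(0 + 1\right) + 3\right) = 3 \left(1 + 3\right) = 3 \cdot 4 = 12$)
$q{\left(u,T \right)} = 5 + 2 u$ ($q{\left(u,T \right)} = 2 u + 5 = 5 + 2 u$)
$- 46 q{\left(R{\left(-2 \right)} + 4,p \right)} + 110 = - 46 \left(5 + 2 \left(\left(- \frac{4}{3} + \frac{1}{3} \left(-2\right)\right) + 4\right)\right) + 110 = - 46 \left(5 + 2 \left(\left(- \frac{4}{3} - \frac{2}{3}\right) + 4\right)\right) + 110 = - 46 \left(5 + 2 \left(-2 + 4\right)\right) + 110 = - 46 \left(5 + 2 \cdot 2\right) + 110 = - 46 \left(5 + 4\right) + 110 = \left(-46\right) 9 + 110 = -414 + 110 = -304$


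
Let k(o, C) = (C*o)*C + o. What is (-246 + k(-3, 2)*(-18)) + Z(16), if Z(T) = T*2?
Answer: 56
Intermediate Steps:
Z(T) = 2*T
k(o, C) = o + o*C² (k(o, C) = o*C² + o = o + o*C²)
(-246 + k(-3, 2)*(-18)) + Z(16) = (-246 - 3*(1 + 2²)*(-18)) + 2*16 = (-246 - 3*(1 + 4)*(-18)) + 32 = (-246 - 3*5*(-18)) + 32 = (-246 - 15*(-18)) + 32 = (-246 + 270) + 32 = 24 + 32 = 56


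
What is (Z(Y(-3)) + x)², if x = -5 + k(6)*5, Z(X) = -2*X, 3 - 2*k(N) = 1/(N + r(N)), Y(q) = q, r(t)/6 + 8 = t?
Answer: 11449/144 ≈ 79.507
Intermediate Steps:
r(t) = -48 + 6*t
k(N) = 3/2 - 1/(2*(-48 + 7*N)) (k(N) = 3/2 - 1/(2*(N + (-48 + 6*N))) = 3/2 - 1/(2*(-48 + 7*N)))
x = 35/12 (x = -5 + ((-145 + 21*6)/(2*(-48 + 7*6)))*5 = -5 + ((-145 + 126)/(2*(-48 + 42)))*5 = -5 + ((½)*(-19)/(-6))*5 = -5 + ((½)*(-⅙)*(-19))*5 = -5 + (19/12)*5 = -5 + 95/12 = 35/12 ≈ 2.9167)
(Z(Y(-3)) + x)² = (-2*(-3) + 35/12)² = (6 + 35/12)² = (107/12)² = 11449/144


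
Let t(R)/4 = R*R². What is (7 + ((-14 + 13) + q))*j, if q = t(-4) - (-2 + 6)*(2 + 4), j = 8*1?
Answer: -2192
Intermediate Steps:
t(R) = 4*R³ (t(R) = 4*(R*R²) = 4*R³)
j = 8
q = -280 (q = 4*(-4)³ - (-2 + 6)*(2 + 4) = 4*(-64) - 4*6 = -256 - 1*24 = -256 - 24 = -280)
(7 + ((-14 + 13) + q))*j = (7 + ((-14 + 13) - 280))*8 = (7 + (-1 - 280))*8 = (7 - 281)*8 = -274*8 = -2192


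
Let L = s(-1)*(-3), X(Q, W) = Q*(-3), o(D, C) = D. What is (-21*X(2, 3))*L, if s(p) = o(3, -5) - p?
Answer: -1512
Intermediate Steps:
X(Q, W) = -3*Q
s(p) = 3 - p
L = -12 (L = (3 - 1*(-1))*(-3) = (3 + 1)*(-3) = 4*(-3) = -12)
(-21*X(2, 3))*L = -(-63)*2*(-12) = -21*(-6)*(-12) = 126*(-12) = -1512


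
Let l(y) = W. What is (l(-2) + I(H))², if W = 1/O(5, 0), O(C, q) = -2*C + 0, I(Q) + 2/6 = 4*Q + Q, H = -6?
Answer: 833569/900 ≈ 926.19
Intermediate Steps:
I(Q) = -⅓ + 5*Q (I(Q) = -⅓ + (4*Q + Q) = -⅓ + 5*Q)
O(C, q) = -2*C
W = -⅒ (W = 1/(-2*5) = 1/(-10) = -⅒ ≈ -0.10000)
l(y) = -⅒
(l(-2) + I(H))² = (-⅒ + (-⅓ + 5*(-6)))² = (-⅒ + (-⅓ - 30))² = (-⅒ - 91/3)² = (-913/30)² = 833569/900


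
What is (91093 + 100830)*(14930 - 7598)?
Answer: 1407179436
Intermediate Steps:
(91093 + 100830)*(14930 - 7598) = 191923*7332 = 1407179436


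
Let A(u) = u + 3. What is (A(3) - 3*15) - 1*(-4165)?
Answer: 4126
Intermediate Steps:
A(u) = 3 + u
(A(3) - 3*15) - 1*(-4165) = ((3 + 3) - 3*15) - 1*(-4165) = (6 - 45) + 4165 = -39 + 4165 = 4126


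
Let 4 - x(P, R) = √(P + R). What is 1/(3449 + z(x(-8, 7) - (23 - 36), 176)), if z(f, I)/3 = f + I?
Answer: 4028/16224793 + 3*I/16224793 ≈ 0.00024826 + 1.849e-7*I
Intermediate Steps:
x(P, R) = 4 - √(P + R)
z(f, I) = 3*I + 3*f (z(f, I) = 3*(f + I) = 3*(I + f) = 3*I + 3*f)
1/(3449 + z(x(-8, 7) - (23 - 36), 176)) = 1/(3449 + (3*176 + 3*((4 - √(-8 + 7)) - (23 - 36)))) = 1/(3449 + (528 + 3*((4 - √(-1)) - 1*(-13)))) = 1/(3449 + (528 + 3*((4 - I) + 13))) = 1/(3449 + (528 + 3*(17 - I))) = 1/(3449 + (528 + (51 - 3*I))) = 1/(3449 + (579 - 3*I)) = 1/(4028 - 3*I) = (4028 + 3*I)/16224793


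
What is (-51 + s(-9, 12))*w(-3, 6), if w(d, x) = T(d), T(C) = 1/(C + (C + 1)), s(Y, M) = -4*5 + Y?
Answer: 16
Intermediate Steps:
s(Y, M) = -20 + Y
T(C) = 1/(1 + 2*C) (T(C) = 1/(C + (1 + C)) = 1/(1 + 2*C))
w(d, x) = 1/(1 + 2*d)
(-51 + s(-9, 12))*w(-3, 6) = (-51 + (-20 - 9))/(1 + 2*(-3)) = (-51 - 29)/(1 - 6) = -80/(-5) = -80*(-1/5) = 16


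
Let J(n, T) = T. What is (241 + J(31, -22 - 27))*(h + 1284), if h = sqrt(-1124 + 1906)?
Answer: 246528 + 192*sqrt(782) ≈ 2.5190e+5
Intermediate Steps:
h = sqrt(782) ≈ 27.964
(241 + J(31, -22 - 27))*(h + 1284) = (241 + (-22 - 27))*(sqrt(782) + 1284) = (241 - 49)*(1284 + sqrt(782)) = 192*(1284 + sqrt(782)) = 246528 + 192*sqrt(782)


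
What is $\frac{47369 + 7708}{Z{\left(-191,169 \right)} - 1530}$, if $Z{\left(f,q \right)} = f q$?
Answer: $- \frac{55077}{33809} \approx -1.6291$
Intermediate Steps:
$\frac{47369 + 7708}{Z{\left(-191,169 \right)} - 1530} = \frac{47369 + 7708}{\left(-191\right) 169 - 1530} = \frac{55077}{-32279 - 1530} = \frac{55077}{-33809} = 55077 \left(- \frac{1}{33809}\right) = - \frac{55077}{33809}$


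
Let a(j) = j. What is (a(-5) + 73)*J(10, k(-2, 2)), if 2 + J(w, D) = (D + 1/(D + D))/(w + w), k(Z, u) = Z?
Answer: -2873/20 ≈ -143.65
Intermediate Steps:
J(w, D) = -2 + (D + 1/(2*D))/(2*w) (J(w, D) = -2 + (D + 1/(D + D))/(w + w) = -2 + (D + 1/(2*D))/((2*w)) = -2 + (D + 1/(2*D))*(1/(2*w)) = -2 + (D + 1/(2*D))/(2*w))
(a(-5) + 73)*J(10, k(-2, 2)) = (-5 + 73)*(-2 + (½)*(-2)/10 + (¼)/(-2*10)) = 68*(-2 + (½)*(-2)*(⅒) + (¼)*(-½)*(⅒)) = 68*(-2 - ⅒ - 1/80) = 68*(-169/80) = -2873/20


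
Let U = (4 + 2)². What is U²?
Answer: 1296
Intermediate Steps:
U = 36 (U = 6² = 36)
U² = 36² = 1296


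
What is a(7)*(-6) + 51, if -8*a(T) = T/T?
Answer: 207/4 ≈ 51.750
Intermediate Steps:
a(T) = -⅛ (a(T) = -T/(8*T) = -⅛*1 = -⅛)
a(7)*(-6) + 51 = -⅛*(-6) + 51 = ¾ + 51 = 207/4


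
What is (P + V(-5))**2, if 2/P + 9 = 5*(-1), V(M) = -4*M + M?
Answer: 10816/49 ≈ 220.73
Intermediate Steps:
V(M) = -3*M
P = -1/7 (P = 2/(-9 + 5*(-1)) = 2/(-9 - 5) = 2/(-14) = 2*(-1/14) = -1/7 ≈ -0.14286)
(P + V(-5))**2 = (-1/7 - 3*(-5))**2 = (-1/7 + 15)**2 = (104/7)**2 = 10816/49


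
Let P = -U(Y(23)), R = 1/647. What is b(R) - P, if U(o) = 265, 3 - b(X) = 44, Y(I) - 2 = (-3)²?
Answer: 224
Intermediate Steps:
Y(I) = 11 (Y(I) = 2 + (-3)² = 2 + 9 = 11)
R = 1/647 ≈ 0.0015456
b(X) = -41 (b(X) = 3 - 1*44 = 3 - 44 = -41)
P = -265 (P = -1*265 = -265)
b(R) - P = -41 - 1*(-265) = -41 + 265 = 224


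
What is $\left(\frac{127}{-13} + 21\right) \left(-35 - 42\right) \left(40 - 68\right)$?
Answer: $\frac{314776}{13} \approx 24214.0$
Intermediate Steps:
$\left(\frac{127}{-13} + 21\right) \left(-35 - 42\right) \left(40 - 68\right) = \left(127 \left(- \frac{1}{13}\right) + 21\right) \left(\left(-77\right) \left(-28\right)\right) = \left(- \frac{127}{13} + 21\right) 2156 = \frac{146}{13} \cdot 2156 = \frac{314776}{13}$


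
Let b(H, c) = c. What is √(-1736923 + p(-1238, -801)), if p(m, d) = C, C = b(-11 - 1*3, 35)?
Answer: 2*I*√434222 ≈ 1317.9*I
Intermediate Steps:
C = 35
p(m, d) = 35
√(-1736923 + p(-1238, -801)) = √(-1736923 + 35) = √(-1736888) = 2*I*√434222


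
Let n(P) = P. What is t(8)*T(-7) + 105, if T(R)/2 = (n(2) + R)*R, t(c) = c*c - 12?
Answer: 3745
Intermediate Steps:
t(c) = -12 + c² (t(c) = c² - 12 = -12 + c²)
T(R) = 2*R*(2 + R) (T(R) = 2*((2 + R)*R) = 2*(R*(2 + R)) = 2*R*(2 + R))
t(8)*T(-7) + 105 = (-12 + 8²)*(2*(-7)*(2 - 7)) + 105 = (-12 + 64)*(2*(-7)*(-5)) + 105 = 52*70 + 105 = 3640 + 105 = 3745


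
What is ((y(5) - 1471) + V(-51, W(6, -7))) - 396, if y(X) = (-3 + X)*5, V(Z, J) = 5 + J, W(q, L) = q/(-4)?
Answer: -3707/2 ≈ -1853.5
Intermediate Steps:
W(q, L) = -q/4 (W(q, L) = q*(-1/4) = -q/4)
y(X) = -15 + 5*X
((y(5) - 1471) + V(-51, W(6, -7))) - 396 = (((-15 + 5*5) - 1471) + (5 - 1/4*6)) - 396 = (((-15 + 25) - 1471) + (5 - 3/2)) - 396 = ((10 - 1471) + 7/2) - 396 = (-1461 + 7/2) - 396 = -2915/2 - 396 = -3707/2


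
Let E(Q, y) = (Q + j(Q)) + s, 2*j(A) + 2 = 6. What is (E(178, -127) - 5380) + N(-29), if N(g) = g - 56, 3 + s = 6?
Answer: -5282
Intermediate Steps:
s = 3 (s = -3 + 6 = 3)
j(A) = 2 (j(A) = -1 + (½)*6 = -1 + 3 = 2)
E(Q, y) = 5 + Q (E(Q, y) = (Q + 2) + 3 = (2 + Q) + 3 = 5 + Q)
N(g) = -56 + g
(E(178, -127) - 5380) + N(-29) = ((5 + 178) - 5380) + (-56 - 29) = (183 - 5380) - 85 = -5197 - 85 = -5282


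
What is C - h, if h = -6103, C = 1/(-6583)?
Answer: 40176048/6583 ≈ 6103.0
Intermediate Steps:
C = -1/6583 ≈ -0.00015191
C - h = -1/6583 - 1*(-6103) = -1/6583 + 6103 = 40176048/6583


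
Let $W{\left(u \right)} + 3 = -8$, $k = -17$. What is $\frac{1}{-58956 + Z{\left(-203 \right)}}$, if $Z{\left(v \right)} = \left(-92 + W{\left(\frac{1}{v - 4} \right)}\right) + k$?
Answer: $- \frac{1}{59076} \approx -1.6927 \cdot 10^{-5}$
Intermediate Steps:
$W{\left(u \right)} = -11$ ($W{\left(u \right)} = -3 - 8 = -11$)
$Z{\left(v \right)} = -120$ ($Z{\left(v \right)} = \left(-92 - 11\right) - 17 = -103 - 17 = -120$)
$\frac{1}{-58956 + Z{\left(-203 \right)}} = \frac{1}{-58956 - 120} = \frac{1}{-59076} = - \frac{1}{59076}$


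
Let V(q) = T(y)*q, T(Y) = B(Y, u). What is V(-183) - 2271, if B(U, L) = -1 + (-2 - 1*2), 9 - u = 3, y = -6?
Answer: -1356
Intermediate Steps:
u = 6 (u = 9 - 1*3 = 9 - 3 = 6)
B(U, L) = -5 (B(U, L) = -1 + (-2 - 2) = -1 - 4 = -5)
T(Y) = -5
V(q) = -5*q
V(-183) - 2271 = -5*(-183) - 2271 = 915 - 2271 = -1356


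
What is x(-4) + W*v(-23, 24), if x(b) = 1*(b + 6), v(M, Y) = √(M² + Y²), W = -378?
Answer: 2 - 378*√1105 ≈ -12563.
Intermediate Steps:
x(b) = 6 + b (x(b) = 1*(6 + b) = 6 + b)
x(-4) + W*v(-23, 24) = (6 - 4) - 378*√((-23)² + 24²) = 2 - 378*√(529 + 576) = 2 - 378*√1105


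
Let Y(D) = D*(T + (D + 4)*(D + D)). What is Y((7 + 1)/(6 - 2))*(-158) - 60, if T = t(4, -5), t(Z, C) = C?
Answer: -6064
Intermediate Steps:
T = -5
Y(D) = D*(-5 + 2*D*(4 + D)) (Y(D) = D*(-5 + (D + 4)*(D + D)) = D*(-5 + (4 + D)*(2*D)) = D*(-5 + 2*D*(4 + D)))
Y((7 + 1)/(6 - 2))*(-158) - 60 = (((7 + 1)/(6 - 2))*(-5 + 2*((7 + 1)/(6 - 2))**2 + 8*((7 + 1)/(6 - 2))))*(-158) - 60 = ((8/4)*(-5 + 2*(8/4)**2 + 8*(8/4)))*(-158) - 60 = ((8*(1/4))*(-5 + 2*(8*(1/4))**2 + 8*(8*(1/4))))*(-158) - 60 = (2*(-5 + 2*2**2 + 8*2))*(-158) - 60 = (2*(-5 + 2*4 + 16))*(-158) - 60 = (2*(-5 + 8 + 16))*(-158) - 60 = (2*19)*(-158) - 60 = 38*(-158) - 60 = -6004 - 60 = -6064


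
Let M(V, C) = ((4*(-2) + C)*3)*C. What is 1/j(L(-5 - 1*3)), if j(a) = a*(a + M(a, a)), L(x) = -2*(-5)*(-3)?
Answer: -1/101700 ≈ -9.8328e-6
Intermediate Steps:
L(x) = -30 (L(x) = 10*(-3) = -30)
M(V, C) = C*(-24 + 3*C) (M(V, C) = ((-8 + C)*3)*C = (-24 + 3*C)*C = C*(-24 + 3*C))
j(a) = a*(a + 3*a*(-8 + a))
1/j(L(-5 - 1*3)) = 1/((-30)²*(-23 + 3*(-30))) = 1/(900*(-23 - 90)) = 1/(900*(-113)) = 1/(-101700) = -1/101700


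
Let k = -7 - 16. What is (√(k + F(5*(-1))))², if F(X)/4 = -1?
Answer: -27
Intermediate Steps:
F(X) = -4 (F(X) = 4*(-1) = -4)
k = -23
(√(k + F(5*(-1))))² = (√(-23 - 4))² = (√(-27))² = (3*I*√3)² = -27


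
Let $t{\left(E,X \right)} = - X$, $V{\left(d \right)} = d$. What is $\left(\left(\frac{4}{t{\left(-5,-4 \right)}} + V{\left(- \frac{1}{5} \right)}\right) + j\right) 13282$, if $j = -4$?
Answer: $- \frac{212512}{5} \approx -42502.0$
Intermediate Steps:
$\left(\left(\frac{4}{t{\left(-5,-4 \right)}} + V{\left(- \frac{1}{5} \right)}\right) + j\right) 13282 = \left(\left(\frac{4}{\left(-1\right) \left(-4\right)} - \frac{1}{5}\right) - 4\right) 13282 = \left(\left(\frac{4}{4} - \frac{1}{5}\right) - 4\right) 13282 = \left(\left(4 \cdot \frac{1}{4} - \frac{1}{5}\right) - 4\right) 13282 = \left(\left(1 - \frac{1}{5}\right) - 4\right) 13282 = \left(\frac{4}{5} - 4\right) 13282 = \left(- \frac{16}{5}\right) 13282 = - \frac{212512}{5}$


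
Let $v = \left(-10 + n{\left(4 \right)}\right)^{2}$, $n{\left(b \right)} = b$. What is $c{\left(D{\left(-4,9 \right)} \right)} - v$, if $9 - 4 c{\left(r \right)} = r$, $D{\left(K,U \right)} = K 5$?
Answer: $- \frac{115}{4} \approx -28.75$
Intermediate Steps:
$D{\left(K,U \right)} = 5 K$
$c{\left(r \right)} = \frac{9}{4} - \frac{r}{4}$
$v = 36$ ($v = \left(-10 + 4\right)^{2} = \left(-6\right)^{2} = 36$)
$c{\left(D{\left(-4,9 \right)} \right)} - v = \left(\frac{9}{4} - \frac{5 \left(-4\right)}{4}\right) - 36 = \left(\frac{9}{4} - -5\right) - 36 = \left(\frac{9}{4} + 5\right) - 36 = \frac{29}{4} - 36 = - \frac{115}{4}$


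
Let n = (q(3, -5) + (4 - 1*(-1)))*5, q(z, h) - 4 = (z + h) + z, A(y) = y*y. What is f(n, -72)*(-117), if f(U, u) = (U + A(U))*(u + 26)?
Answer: 13724100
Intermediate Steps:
A(y) = y²
q(z, h) = 4 + h + 2*z (q(z, h) = 4 + ((z + h) + z) = 4 + ((h + z) + z) = 4 + (h + 2*z) = 4 + h + 2*z)
n = 50 (n = ((4 - 5 + 2*3) + (4 - 1*(-1)))*5 = ((4 - 5 + 6) + (4 + 1))*5 = (5 + 5)*5 = 10*5 = 50)
f(U, u) = (26 + u)*(U + U²) (f(U, u) = (U + U²)*(u + 26) = (U + U²)*(26 + u) = (26 + u)*(U + U²))
f(n, -72)*(-117) = (50*(26 - 72 + 26*50 + 50*(-72)))*(-117) = (50*(26 - 72 + 1300 - 3600))*(-117) = (50*(-2346))*(-117) = -117300*(-117) = 13724100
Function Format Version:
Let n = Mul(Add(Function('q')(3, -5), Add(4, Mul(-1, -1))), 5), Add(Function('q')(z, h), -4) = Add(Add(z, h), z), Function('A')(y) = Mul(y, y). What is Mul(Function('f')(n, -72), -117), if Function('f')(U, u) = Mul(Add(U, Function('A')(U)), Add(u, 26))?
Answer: 13724100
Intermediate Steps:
Function('A')(y) = Pow(y, 2)
Function('q')(z, h) = Add(4, h, Mul(2, z)) (Function('q')(z, h) = Add(4, Add(Add(z, h), z)) = Add(4, Add(Add(h, z), z)) = Add(4, Add(h, Mul(2, z))) = Add(4, h, Mul(2, z)))
n = 50 (n = Mul(Add(Add(4, -5, Mul(2, 3)), Add(4, Mul(-1, -1))), 5) = Mul(Add(Add(4, -5, 6), Add(4, 1)), 5) = Mul(Add(5, 5), 5) = Mul(10, 5) = 50)
Function('f')(U, u) = Mul(Add(26, u), Add(U, Pow(U, 2))) (Function('f')(U, u) = Mul(Add(U, Pow(U, 2)), Add(u, 26)) = Mul(Add(U, Pow(U, 2)), Add(26, u)) = Mul(Add(26, u), Add(U, Pow(U, 2))))
Mul(Function('f')(n, -72), -117) = Mul(Mul(50, Add(26, -72, Mul(26, 50), Mul(50, -72))), -117) = Mul(Mul(50, Add(26, -72, 1300, -3600)), -117) = Mul(Mul(50, -2346), -117) = Mul(-117300, -117) = 13724100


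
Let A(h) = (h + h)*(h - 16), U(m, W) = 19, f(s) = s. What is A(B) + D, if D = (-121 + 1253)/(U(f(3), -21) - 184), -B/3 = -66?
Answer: 11890748/165 ≈ 72065.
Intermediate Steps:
B = 198 (B = -3*(-66) = 198)
A(h) = 2*h*(-16 + h) (A(h) = (2*h)*(-16 + h) = 2*h*(-16 + h))
D = -1132/165 (D = (-121 + 1253)/(19 - 184) = 1132/(-165) = 1132*(-1/165) = -1132/165 ≈ -6.8606)
A(B) + D = 2*198*(-16 + 198) - 1132/165 = 2*198*182 - 1132/165 = 72072 - 1132/165 = 11890748/165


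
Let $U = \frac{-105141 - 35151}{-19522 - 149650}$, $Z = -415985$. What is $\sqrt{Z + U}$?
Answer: $\frac{2 i \sqrt{186017497843469}}{42293} \approx 644.97 i$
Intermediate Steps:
$U = \frac{35073}{42293}$ ($U = - \frac{140292}{-169172} = \left(-140292\right) \left(- \frac{1}{169172}\right) = \frac{35073}{42293} \approx 0.82929$)
$\sqrt{Z + U} = \sqrt{-415985 + \frac{35073}{42293}} = \sqrt{- \frac{17593218532}{42293}} = \frac{2 i \sqrt{186017497843469}}{42293}$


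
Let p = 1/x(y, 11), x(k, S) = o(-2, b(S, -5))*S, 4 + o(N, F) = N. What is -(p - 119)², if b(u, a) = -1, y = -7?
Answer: -61701025/4356 ≈ -14165.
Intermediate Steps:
o(N, F) = -4 + N
x(k, S) = -6*S (x(k, S) = (-4 - 2)*S = -6*S)
p = -1/66 (p = 1/(-6*11) = 1/(-66) = -1/66 ≈ -0.015152)
-(p - 119)² = -(-1/66 - 119)² = -(-7855/66)² = -1*61701025/4356 = -61701025/4356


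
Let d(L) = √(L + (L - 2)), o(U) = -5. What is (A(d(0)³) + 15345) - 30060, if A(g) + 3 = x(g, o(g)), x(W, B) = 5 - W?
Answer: -14713 + 2*I*√2 ≈ -14713.0 + 2.8284*I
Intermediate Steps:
d(L) = √(-2 + 2*L) (d(L) = √(L + (-2 + L)) = √(-2 + 2*L))
A(g) = 2 - g (A(g) = -3 + (5 - g) = 2 - g)
(A(d(0)³) + 15345) - 30060 = ((2 - (√(-2 + 2*0))³) + 15345) - 30060 = ((2 - (√(-2 + 0))³) + 15345) - 30060 = ((2 - (√(-2))³) + 15345) - 30060 = ((2 - (I*√2)³) + 15345) - 30060 = ((2 - (-2)*I*√2) + 15345) - 30060 = ((2 + 2*I*√2) + 15345) - 30060 = (15347 + 2*I*√2) - 30060 = -14713 + 2*I*√2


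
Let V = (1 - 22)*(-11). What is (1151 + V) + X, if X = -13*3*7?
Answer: 1109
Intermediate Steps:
V = 231 (V = -21*(-11) = 231)
X = -273 (X = -39*7 = -273)
(1151 + V) + X = (1151 + 231) - 273 = 1382 - 273 = 1109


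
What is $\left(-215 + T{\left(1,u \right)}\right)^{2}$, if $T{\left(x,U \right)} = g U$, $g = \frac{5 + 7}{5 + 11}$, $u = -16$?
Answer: $51529$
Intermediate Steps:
$g = \frac{3}{4}$ ($g = \frac{12}{16} = 12 \cdot \frac{1}{16} = \frac{3}{4} \approx 0.75$)
$T{\left(x,U \right)} = \frac{3 U}{4}$
$\left(-215 + T{\left(1,u \right)}\right)^{2} = \left(-215 + \frac{3}{4} \left(-16\right)\right)^{2} = \left(-215 - 12\right)^{2} = \left(-227\right)^{2} = 51529$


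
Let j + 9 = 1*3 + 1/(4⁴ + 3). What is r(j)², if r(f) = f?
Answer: 2411809/67081 ≈ 35.954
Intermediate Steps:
j = -1553/259 (j = -9 + (1*3 + 1/(4⁴ + 3)) = -9 + (3 + 1/(256 + 3)) = -9 + (3 + 1/259) = -9 + 778/259 = -1553/259 ≈ -5.9961)
r(j)² = (-1553/259)² = 2411809/67081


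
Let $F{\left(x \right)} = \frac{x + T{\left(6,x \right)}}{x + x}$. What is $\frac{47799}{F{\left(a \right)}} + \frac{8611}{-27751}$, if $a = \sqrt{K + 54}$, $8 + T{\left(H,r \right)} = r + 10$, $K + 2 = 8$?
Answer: $\frac{79587694891}{1637309} - \frac{95598 \sqrt{15}}{59} \approx 42333.0$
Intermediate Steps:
$K = 6$ ($K = -2 + 8 = 6$)
$T{\left(H,r \right)} = 2 + r$ ($T{\left(H,r \right)} = -8 + \left(r + 10\right) = -8 + \left(10 + r\right) = 2 + r$)
$a = 2 \sqrt{15}$ ($a = \sqrt{6 + 54} = \sqrt{60} = 2 \sqrt{15} \approx 7.746$)
$F{\left(x \right)} = \frac{2 + 2 x}{2 x}$ ($F{\left(x \right)} = \frac{x + \left(2 + x\right)}{x + x} = \frac{2 + 2 x}{2 x}$)
$\frac{47799}{F{\left(a \right)}} + \frac{8611}{-27751} = \frac{47799}{\frac{1}{2 \sqrt{15}} \left(1 + 2 \sqrt{15}\right)} + \frac{8611}{-27751} = \frac{47799}{\frac{\sqrt{15}}{30} \left(1 + 2 \sqrt{15}\right)} + 8611 \left(- \frac{1}{27751}\right) = \frac{47799}{\frac{1}{30} \sqrt{15} \left(1 + 2 \sqrt{15}\right)} - \frac{8611}{27751} = 47799 \frac{2 \sqrt{15}}{1 + 2 \sqrt{15}} - \frac{8611}{27751} = \frac{95598 \sqrt{15}}{1 + 2 \sqrt{15}} - \frac{8611}{27751} = - \frac{8611}{27751} + \frac{95598 \sqrt{15}}{1 + 2 \sqrt{15}}$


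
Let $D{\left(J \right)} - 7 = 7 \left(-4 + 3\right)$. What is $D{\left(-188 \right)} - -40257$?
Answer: $40257$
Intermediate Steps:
$D{\left(J \right)} = 0$ ($D{\left(J \right)} = 7 + 7 \left(-4 + 3\right) = 7 + 7 \left(-1\right) = 7 - 7 = 0$)
$D{\left(-188 \right)} - -40257 = 0 - -40257 = 0 + 40257 = 40257$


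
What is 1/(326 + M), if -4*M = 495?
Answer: 4/809 ≈ 0.0049444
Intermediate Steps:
M = -495/4 (M = -¼*495 = -495/4 ≈ -123.75)
1/(326 + M) = 1/(326 - 495/4) = 1/(809/4) = 4/809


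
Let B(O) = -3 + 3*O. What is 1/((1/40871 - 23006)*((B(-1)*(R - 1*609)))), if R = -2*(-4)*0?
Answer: -40871/3435776634150 ≈ -1.1896e-8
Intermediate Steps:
R = 0 (R = 8*0 = 0)
1/((1/40871 - 23006)*((B(-1)*(R - 1*609)))) = 1/((1/40871 - 23006)*(((-3 + 3*(-1))*(0 - 1*609)))) = 1/((1/40871 - 23006)*(((-3 - 3)*(0 - 609)))) = 1/((-940278225/40871)*((-6*(-609)))) = -40871/940278225/3654 = -40871/940278225*1/3654 = -40871/3435776634150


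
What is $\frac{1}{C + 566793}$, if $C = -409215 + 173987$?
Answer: $\frac{1}{331565} \approx 3.016 \cdot 10^{-6}$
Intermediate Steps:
$C = -235228$
$\frac{1}{C + 566793} = \frac{1}{-235228 + 566793} = \frac{1}{331565}$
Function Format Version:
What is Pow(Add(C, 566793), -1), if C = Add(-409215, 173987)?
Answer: Rational(1, 331565) ≈ 3.0160e-6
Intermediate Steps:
C = -235228
Pow(Add(C, 566793), -1) = Pow(Add(-235228, 566793), -1) = Pow(331565, -1) = Rational(1, 331565)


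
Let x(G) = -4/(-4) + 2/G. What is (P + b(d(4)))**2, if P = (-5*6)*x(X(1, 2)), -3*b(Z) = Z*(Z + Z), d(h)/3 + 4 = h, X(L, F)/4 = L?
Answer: 2025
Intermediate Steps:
X(L, F) = 4*L
x(G) = 1 + 2/G (x(G) = -4*(-1/4) + 2/G = 1 + 2/G)
d(h) = -12 + 3*h
b(Z) = -2*Z**2/3 (b(Z) = -Z*(Z + Z)/3 = -Z*2*Z/3 = -2*Z**2/3)
P = -45 (P = (-5*6)*((2 + 4*1)/((4*1))) = -30*(2 + 4)/4 = -15*6/2 = -30*3/2 = -45)
(P + b(d(4)))**2 = (-45 - 2*(-12 + 3*4)**2/3)**2 = (-45 - 2*(-12 + 12)**2/3)**2 = (-45 - 2/3*0**2)**2 = (-45 - 2/3*0)**2 = (-45 + 0)**2 = (-45)**2 = 2025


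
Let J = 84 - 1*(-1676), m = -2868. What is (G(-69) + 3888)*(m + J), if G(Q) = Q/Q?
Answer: -4309012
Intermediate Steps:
G(Q) = 1
J = 1760 (J = 84 + 1676 = 1760)
(G(-69) + 3888)*(m + J) = (1 + 3888)*(-2868 + 1760) = 3889*(-1108) = -4309012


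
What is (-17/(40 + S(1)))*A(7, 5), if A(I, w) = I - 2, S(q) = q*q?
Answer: -85/41 ≈ -2.0732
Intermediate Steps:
S(q) = q**2
A(I, w) = -2 + I
(-17/(40 + S(1)))*A(7, 5) = (-17/(40 + 1**2))*(-2 + 7) = (-17/(40 + 1))*5 = (-17/41)*5 = ((1/41)*(-17))*5 = -17/41*5 = -85/41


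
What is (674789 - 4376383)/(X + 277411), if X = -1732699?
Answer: 1850797/727644 ≈ 2.5435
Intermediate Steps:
(674789 - 4376383)/(X + 277411) = (674789 - 4376383)/(-1732699 + 277411) = -3701594/(-1455288) = -3701594*(-1/1455288) = 1850797/727644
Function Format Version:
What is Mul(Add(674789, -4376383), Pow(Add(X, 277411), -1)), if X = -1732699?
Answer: Rational(1850797, 727644) ≈ 2.5435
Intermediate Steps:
Mul(Add(674789, -4376383), Pow(Add(X, 277411), -1)) = Mul(Add(674789, -4376383), Pow(Add(-1732699, 277411), -1)) = Mul(-3701594, Pow(-1455288, -1)) = Mul(-3701594, Rational(-1, 1455288)) = Rational(1850797, 727644)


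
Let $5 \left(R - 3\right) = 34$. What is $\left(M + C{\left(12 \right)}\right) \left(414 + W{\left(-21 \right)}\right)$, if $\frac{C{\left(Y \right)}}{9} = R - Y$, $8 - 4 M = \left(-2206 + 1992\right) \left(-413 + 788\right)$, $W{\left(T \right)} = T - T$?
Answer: $\frac{41492529}{5} \approx 8.2985 \cdot 10^{6}$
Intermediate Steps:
$R = \frac{49}{5}$ ($R = 3 + \frac{1}{5} \cdot 34 = 3 + \frac{34}{5} = \frac{49}{5} \approx 9.8$)
$W{\left(T \right)} = 0$
$M = \frac{40129}{2}$ ($M = 2 - \frac{\left(-2206 + 1992\right) \left(-413 + 788\right)}{4} = 2 - \frac{\left(-214\right) 375}{4} = 2 - - \frac{40125}{2} = 2 + \frac{40125}{2} = \frac{40129}{2} \approx 20065.0$)
$C{\left(Y \right)} = \frac{441}{5} - 9 Y$ ($C{\left(Y \right)} = 9 \left(\frac{49}{5} - Y\right) = \frac{441}{5} - 9 Y$)
$\left(M + C{\left(12 \right)}\right) \left(414 + W{\left(-21 \right)}\right) = \left(\frac{40129}{2} + \left(\frac{441}{5} - 108\right)\right) \left(414 + 0\right) = \left(\frac{40129}{2} + \left(\frac{441}{5} - 108\right)\right) 414 = \left(\frac{40129}{2} - \frac{99}{5}\right) 414 = \frac{200447}{10} \cdot 414 = \frac{41492529}{5}$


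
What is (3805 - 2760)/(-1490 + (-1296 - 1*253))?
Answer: -1045/3039 ≈ -0.34386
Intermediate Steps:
(3805 - 2760)/(-1490 + (-1296 - 1*253)) = 1045/(-1490 + (-1296 - 253)) = 1045/(-1490 - 1549) = 1045/(-3039) = 1045*(-1/3039) = -1045/3039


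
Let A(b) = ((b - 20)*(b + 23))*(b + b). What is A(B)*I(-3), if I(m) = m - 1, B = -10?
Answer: -31200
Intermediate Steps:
A(b) = 2*b*(-20 + b)*(23 + b) (A(b) = ((-20 + b)*(23 + b))*(2*b) = 2*b*(-20 + b)*(23 + b))
I(m) = -1 + m
A(B)*I(-3) = (2*(-10)*(-460 + (-10)² + 3*(-10)))*(-1 - 3) = (2*(-10)*(-460 + 100 - 30))*(-4) = (2*(-10)*(-390))*(-4) = 7800*(-4) = -31200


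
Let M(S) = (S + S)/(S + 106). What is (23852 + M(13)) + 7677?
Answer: 3751977/119 ≈ 31529.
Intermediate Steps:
M(S) = 2*S/(106 + S) (M(S) = (2*S)/(106 + S) = 2*S/(106 + S))
(23852 + M(13)) + 7677 = (23852 + 2*13/(106 + 13)) + 7677 = (23852 + 2*13/119) + 7677 = (23852 + 2*13*(1/119)) + 7677 = (23852 + 26/119) + 7677 = 2838414/119 + 7677 = 3751977/119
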